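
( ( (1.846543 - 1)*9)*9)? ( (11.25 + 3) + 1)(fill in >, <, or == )>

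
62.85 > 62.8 True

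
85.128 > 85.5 False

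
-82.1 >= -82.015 False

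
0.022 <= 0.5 True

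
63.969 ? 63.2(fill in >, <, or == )>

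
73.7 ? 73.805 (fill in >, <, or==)<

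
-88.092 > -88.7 True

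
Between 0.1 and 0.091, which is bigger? 0.1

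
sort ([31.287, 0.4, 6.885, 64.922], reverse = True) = [64.922, 31.287, 6.885, 0.4]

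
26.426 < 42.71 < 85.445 True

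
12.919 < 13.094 True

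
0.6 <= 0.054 False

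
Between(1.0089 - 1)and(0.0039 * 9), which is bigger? (0.0039 * 9)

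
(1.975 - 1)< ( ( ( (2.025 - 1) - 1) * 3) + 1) True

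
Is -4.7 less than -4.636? Yes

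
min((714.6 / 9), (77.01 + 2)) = 79.01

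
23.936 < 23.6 False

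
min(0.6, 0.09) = 0.09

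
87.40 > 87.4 False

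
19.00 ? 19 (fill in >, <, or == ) ==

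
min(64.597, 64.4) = 64.4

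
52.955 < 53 True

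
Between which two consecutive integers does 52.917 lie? 52 and 53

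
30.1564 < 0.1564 False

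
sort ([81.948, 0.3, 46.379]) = [0.3, 46.379, 81.948]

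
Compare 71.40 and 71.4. They are equal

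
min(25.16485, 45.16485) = 25.16485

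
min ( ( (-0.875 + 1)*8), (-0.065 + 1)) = 0.935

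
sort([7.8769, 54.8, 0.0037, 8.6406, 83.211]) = [0.0037, 7.8769, 8.6406, 54.8, 83.211]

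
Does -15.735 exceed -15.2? No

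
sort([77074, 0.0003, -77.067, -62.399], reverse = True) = [77074, 0.0003, -62.399, -77.067]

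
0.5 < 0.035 False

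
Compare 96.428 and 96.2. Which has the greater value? 96.428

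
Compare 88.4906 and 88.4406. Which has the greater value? 88.4906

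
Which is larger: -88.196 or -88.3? -88.196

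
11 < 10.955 False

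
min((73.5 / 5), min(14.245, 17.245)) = 14.245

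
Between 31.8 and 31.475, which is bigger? 31.8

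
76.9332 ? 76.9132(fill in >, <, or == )>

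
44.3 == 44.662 False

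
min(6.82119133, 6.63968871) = 6.63968871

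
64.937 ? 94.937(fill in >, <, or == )<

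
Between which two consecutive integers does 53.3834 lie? 53 and 54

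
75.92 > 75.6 True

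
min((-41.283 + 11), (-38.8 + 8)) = -30.8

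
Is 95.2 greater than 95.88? No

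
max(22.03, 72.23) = 72.23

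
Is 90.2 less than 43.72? No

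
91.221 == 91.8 False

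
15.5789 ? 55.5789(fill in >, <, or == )<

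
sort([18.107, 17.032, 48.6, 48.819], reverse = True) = [48.819, 48.6, 18.107, 17.032]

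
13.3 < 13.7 True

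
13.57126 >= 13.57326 False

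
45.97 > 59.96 False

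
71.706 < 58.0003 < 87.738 False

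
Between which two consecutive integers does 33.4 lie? 33 and 34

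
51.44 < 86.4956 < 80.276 False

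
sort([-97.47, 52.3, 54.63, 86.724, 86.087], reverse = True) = [86.724, 86.087, 54.63, 52.3, -97.47]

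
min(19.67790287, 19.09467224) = 19.09467224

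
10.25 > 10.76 False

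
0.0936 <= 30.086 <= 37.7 True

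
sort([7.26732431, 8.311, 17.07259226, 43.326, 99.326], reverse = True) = [99.326, 43.326, 17.07259226, 8.311, 7.26732431]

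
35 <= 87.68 True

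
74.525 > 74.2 True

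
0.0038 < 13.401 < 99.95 True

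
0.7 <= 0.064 False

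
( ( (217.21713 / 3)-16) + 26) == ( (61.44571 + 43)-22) False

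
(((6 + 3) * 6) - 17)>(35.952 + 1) True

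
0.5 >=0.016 True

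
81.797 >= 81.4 True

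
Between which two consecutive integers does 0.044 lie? 0 and 1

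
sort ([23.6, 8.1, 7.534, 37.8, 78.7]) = [7.534, 8.1, 23.6, 37.8, 78.7]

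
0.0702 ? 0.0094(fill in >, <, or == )>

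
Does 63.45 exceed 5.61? Yes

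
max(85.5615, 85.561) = 85.5615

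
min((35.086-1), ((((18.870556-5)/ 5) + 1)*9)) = 33.9670008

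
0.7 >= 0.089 True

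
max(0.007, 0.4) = 0.4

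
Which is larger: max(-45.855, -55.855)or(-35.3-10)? (-35.3-10)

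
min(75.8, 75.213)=75.213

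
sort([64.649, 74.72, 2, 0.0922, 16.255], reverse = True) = [74.72, 64.649, 16.255, 2, 0.0922]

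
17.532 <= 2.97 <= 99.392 False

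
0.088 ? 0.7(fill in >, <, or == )<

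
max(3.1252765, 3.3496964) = 3.3496964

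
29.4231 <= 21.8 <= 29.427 False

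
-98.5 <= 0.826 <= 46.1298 True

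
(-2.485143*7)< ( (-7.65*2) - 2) True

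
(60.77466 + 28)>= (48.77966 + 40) False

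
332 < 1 False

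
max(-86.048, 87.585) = 87.585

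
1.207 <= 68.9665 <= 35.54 False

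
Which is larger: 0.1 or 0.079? 0.1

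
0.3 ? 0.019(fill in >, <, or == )>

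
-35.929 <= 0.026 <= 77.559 True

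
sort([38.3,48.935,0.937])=[0.937,38.3,48.935]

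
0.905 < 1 True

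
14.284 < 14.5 True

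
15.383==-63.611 False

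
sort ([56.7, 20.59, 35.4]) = [20.59, 35.4, 56.7]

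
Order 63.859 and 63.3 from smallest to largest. 63.3, 63.859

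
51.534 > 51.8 False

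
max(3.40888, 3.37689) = 3.40888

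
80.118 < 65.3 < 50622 False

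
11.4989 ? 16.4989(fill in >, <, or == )<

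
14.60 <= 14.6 True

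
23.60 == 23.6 True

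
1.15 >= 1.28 False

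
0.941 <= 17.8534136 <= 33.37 True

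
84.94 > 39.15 True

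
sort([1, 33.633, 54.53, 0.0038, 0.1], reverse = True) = [54.53, 33.633, 1, 0.1, 0.0038]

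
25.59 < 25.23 False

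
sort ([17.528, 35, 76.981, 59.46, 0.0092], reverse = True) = [76.981, 59.46, 35, 17.528, 0.0092]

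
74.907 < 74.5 False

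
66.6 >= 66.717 False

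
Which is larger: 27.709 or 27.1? 27.709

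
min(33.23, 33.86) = 33.23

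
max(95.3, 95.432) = 95.432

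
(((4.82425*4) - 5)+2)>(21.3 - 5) False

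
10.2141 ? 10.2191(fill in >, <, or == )<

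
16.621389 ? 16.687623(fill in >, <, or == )<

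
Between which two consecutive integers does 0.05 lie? 0 and 1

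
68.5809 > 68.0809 True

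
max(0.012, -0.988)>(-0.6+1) False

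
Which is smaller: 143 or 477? 143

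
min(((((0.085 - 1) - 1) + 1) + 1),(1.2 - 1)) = 0.085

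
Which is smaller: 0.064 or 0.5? 0.064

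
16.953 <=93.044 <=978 True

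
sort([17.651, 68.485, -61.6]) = [-61.6, 17.651, 68.485]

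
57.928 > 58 False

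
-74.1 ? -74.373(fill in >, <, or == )>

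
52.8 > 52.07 True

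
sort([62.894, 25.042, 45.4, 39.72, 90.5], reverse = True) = [90.5, 62.894, 45.4, 39.72, 25.042]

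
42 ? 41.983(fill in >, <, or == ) >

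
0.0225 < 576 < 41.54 False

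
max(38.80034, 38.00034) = 38.80034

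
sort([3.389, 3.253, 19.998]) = [3.253, 3.389, 19.998]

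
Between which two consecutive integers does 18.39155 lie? 18 and 19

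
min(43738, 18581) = 18581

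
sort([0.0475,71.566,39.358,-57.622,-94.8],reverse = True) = [71.566,39.358,0.0475,-57.622,-94.8]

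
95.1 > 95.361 False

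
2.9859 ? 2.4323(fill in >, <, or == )>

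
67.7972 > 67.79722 False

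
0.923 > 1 False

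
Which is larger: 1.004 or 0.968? 1.004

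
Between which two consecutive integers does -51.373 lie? -52 and -51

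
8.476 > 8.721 False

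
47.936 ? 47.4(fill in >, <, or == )>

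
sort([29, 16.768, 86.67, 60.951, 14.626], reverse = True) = [86.67, 60.951, 29, 16.768, 14.626]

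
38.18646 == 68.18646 False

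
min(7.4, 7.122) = 7.122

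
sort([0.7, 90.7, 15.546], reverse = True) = [90.7, 15.546, 0.7]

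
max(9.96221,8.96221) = 9.96221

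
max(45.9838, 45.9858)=45.9858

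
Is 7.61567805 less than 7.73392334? Yes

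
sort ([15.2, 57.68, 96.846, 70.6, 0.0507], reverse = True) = [96.846, 70.6, 57.68, 15.2, 0.0507]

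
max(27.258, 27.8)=27.8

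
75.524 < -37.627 False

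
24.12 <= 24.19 True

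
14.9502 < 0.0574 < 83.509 False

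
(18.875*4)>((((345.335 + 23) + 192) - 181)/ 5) False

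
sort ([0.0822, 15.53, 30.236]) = [0.0822, 15.53, 30.236]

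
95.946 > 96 False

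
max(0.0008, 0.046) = 0.046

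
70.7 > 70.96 False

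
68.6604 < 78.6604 True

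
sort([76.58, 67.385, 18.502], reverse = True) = [76.58, 67.385, 18.502]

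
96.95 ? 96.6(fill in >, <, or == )>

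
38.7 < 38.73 True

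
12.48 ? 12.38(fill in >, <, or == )>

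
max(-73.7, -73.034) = -73.034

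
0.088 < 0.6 True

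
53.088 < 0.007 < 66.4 False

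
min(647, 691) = 647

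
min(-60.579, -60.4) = -60.579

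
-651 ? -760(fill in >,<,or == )>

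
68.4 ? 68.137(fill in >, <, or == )>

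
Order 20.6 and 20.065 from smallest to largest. 20.065, 20.6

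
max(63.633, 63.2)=63.633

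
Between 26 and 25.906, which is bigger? 26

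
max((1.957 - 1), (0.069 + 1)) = 1.069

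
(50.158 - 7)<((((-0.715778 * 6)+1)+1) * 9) False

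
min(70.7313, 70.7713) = 70.7313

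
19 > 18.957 True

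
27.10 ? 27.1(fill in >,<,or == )==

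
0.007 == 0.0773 False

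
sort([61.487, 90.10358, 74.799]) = [61.487, 74.799, 90.10358]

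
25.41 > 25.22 True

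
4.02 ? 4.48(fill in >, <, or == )<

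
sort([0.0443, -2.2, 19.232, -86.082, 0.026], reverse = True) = [19.232, 0.0443, 0.026, -2.2, -86.082]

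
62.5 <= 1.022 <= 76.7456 False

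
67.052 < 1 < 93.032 False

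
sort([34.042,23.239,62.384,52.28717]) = [23.239,34.042,52.28717,62.384]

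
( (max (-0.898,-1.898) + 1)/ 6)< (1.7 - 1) True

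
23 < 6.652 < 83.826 False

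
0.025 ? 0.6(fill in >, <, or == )<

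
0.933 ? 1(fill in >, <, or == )<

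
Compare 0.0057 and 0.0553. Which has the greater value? 0.0553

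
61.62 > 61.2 True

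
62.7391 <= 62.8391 True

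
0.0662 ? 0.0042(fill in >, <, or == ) >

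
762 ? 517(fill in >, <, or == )>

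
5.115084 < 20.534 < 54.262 True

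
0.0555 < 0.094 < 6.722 True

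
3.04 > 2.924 True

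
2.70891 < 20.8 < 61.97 True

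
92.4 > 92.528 False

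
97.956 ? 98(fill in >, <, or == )<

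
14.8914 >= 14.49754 True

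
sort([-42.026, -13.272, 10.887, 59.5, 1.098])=[-42.026, -13.272, 1.098, 10.887, 59.5]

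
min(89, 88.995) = 88.995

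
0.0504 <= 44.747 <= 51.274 True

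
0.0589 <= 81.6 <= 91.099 True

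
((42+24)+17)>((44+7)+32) False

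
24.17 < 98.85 True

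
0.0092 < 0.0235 True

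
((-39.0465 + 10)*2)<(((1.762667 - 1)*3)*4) True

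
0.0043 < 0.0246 True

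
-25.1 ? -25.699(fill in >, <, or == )>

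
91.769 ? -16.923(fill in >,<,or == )>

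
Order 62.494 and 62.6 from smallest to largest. 62.494, 62.6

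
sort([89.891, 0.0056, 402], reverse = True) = [402, 89.891, 0.0056]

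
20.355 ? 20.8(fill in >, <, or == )<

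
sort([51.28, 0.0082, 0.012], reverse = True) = [51.28, 0.012, 0.0082]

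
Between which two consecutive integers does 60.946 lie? 60 and 61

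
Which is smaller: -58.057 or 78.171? -58.057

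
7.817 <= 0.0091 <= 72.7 False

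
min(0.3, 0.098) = 0.098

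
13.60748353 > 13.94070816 False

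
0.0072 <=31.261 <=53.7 True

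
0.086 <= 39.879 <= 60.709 True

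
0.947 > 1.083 False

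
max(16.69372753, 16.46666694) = 16.69372753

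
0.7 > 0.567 True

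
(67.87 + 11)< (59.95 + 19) True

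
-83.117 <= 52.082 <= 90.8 True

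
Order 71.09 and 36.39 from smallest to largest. 36.39, 71.09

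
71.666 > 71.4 True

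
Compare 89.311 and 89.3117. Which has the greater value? 89.3117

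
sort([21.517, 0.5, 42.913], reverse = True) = [42.913, 21.517, 0.5]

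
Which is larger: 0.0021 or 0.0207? 0.0207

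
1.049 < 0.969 False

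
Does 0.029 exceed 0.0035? Yes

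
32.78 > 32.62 True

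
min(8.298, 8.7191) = 8.298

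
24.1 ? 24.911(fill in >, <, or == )<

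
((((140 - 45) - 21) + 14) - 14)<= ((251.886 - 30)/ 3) False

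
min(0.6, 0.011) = 0.011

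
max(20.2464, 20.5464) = 20.5464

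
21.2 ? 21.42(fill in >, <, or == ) <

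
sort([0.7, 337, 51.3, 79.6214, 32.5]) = [0.7, 32.5, 51.3, 79.6214, 337]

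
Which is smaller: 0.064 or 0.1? 0.064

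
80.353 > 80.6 False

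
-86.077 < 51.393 True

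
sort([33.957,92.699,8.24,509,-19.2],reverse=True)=[509,92.699,33.957,8.24,-19.2]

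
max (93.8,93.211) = 93.8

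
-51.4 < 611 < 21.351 False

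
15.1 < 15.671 True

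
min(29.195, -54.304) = -54.304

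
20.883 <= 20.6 False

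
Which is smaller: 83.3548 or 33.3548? 33.3548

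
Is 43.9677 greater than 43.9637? Yes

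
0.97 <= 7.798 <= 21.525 True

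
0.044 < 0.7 True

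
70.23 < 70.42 True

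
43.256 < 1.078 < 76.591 False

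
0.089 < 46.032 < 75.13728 True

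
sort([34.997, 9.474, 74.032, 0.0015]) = [0.0015, 9.474, 34.997, 74.032]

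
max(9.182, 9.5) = 9.5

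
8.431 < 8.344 False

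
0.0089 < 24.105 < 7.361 False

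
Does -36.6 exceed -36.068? No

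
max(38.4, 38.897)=38.897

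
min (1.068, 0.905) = 0.905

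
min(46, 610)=46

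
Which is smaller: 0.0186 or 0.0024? 0.0024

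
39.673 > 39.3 True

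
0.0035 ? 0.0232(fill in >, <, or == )<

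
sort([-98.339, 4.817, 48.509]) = [-98.339, 4.817, 48.509]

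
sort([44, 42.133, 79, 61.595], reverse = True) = [79, 61.595, 44, 42.133]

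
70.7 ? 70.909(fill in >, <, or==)<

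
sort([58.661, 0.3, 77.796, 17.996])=[0.3, 17.996, 58.661, 77.796]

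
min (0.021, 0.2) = 0.021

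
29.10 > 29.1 False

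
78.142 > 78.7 False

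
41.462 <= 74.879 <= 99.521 True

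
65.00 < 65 False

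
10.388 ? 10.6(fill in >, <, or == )<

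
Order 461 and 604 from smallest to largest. 461, 604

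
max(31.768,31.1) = 31.768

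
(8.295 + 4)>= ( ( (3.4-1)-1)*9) False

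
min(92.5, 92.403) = 92.403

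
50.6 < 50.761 True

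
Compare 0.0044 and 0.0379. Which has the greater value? 0.0379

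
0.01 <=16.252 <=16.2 False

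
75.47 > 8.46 True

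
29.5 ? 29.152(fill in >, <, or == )>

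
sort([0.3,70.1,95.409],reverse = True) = [95.409,70.1,0.3]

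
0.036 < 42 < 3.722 False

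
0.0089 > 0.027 False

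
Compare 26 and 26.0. They are equal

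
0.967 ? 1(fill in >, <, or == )<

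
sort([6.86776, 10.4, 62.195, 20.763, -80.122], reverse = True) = [62.195, 20.763, 10.4, 6.86776, -80.122]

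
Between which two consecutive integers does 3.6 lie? 3 and 4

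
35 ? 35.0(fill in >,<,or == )==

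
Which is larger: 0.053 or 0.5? 0.5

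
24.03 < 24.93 True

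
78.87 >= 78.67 True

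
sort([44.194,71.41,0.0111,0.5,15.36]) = [0.0111,0.5,15.36,44.194,71.41]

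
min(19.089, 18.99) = 18.99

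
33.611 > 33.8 False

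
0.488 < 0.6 True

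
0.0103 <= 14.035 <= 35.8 True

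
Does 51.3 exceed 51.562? No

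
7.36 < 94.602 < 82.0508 False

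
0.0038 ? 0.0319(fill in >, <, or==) <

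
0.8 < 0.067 False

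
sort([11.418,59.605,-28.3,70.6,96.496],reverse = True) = [96.496,70.6,59.605,11.418,-28.3]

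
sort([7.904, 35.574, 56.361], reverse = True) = [56.361, 35.574, 7.904]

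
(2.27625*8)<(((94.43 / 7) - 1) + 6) True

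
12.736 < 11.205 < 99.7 False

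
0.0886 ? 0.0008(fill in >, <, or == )>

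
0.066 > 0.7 False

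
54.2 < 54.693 True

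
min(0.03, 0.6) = 0.03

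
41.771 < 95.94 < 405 True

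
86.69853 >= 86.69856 False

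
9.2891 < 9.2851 False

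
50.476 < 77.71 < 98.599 True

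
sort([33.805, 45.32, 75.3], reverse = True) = [75.3, 45.32, 33.805]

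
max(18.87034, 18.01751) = 18.87034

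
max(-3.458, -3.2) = -3.2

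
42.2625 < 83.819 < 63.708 False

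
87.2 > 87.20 False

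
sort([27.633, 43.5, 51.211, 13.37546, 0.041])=[0.041, 13.37546, 27.633, 43.5, 51.211]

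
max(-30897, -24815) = -24815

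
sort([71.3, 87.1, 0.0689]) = [0.0689, 71.3, 87.1]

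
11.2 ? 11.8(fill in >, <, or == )<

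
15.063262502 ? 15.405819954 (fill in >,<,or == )<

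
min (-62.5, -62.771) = -62.771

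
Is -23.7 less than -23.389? Yes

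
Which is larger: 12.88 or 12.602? 12.88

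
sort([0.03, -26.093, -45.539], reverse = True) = [0.03, -26.093, -45.539]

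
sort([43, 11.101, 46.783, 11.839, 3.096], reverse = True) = [46.783, 43, 11.839, 11.101, 3.096]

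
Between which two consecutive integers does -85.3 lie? -86 and -85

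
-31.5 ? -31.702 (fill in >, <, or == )>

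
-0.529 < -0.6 False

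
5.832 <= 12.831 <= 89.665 True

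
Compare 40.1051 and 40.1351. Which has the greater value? 40.1351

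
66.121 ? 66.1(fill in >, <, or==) >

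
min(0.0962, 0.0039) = 0.0039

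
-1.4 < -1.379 True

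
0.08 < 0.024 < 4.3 False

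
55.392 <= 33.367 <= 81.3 False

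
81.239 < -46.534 False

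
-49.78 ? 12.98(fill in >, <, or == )<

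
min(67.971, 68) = 67.971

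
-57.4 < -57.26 True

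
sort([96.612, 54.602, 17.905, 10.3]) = [10.3, 17.905, 54.602, 96.612]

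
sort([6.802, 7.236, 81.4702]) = [6.802, 7.236, 81.4702]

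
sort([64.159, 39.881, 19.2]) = [19.2, 39.881, 64.159]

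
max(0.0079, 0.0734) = 0.0734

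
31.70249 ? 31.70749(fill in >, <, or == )<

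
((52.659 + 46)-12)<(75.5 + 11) False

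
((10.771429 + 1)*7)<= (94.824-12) True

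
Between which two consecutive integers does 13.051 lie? 13 and 14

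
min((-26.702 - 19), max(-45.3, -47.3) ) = -45.702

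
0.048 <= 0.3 True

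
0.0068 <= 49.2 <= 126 True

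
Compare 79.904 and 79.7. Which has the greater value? 79.904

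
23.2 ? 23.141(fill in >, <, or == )>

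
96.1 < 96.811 True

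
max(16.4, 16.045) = 16.4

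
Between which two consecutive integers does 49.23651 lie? 49 and 50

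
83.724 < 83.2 False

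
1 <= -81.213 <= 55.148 False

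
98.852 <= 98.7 False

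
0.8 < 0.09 False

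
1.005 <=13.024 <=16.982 True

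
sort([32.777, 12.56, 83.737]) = [12.56, 32.777, 83.737]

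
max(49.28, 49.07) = 49.28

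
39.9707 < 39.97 False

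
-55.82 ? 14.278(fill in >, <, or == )<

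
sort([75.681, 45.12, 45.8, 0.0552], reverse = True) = [75.681, 45.8, 45.12, 0.0552]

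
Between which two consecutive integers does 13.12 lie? 13 and 14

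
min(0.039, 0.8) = 0.039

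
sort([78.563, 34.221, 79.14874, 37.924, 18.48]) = [18.48, 34.221, 37.924, 78.563, 79.14874]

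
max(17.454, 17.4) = 17.454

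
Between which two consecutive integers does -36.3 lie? -37 and -36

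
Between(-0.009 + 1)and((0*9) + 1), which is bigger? ((0*9) + 1)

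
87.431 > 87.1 True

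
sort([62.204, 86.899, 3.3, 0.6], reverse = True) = [86.899, 62.204, 3.3, 0.6]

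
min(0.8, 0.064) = 0.064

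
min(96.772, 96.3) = 96.3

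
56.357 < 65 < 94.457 True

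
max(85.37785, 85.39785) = 85.39785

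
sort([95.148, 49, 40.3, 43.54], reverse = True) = [95.148, 49, 43.54, 40.3]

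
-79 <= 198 True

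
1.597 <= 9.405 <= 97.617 True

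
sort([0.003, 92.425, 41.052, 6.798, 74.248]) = [0.003, 6.798, 41.052, 74.248, 92.425]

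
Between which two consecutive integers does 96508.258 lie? 96508 and 96509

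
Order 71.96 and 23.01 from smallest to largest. 23.01, 71.96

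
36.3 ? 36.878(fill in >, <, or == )<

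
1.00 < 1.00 False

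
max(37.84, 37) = 37.84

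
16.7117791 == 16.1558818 False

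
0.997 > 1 False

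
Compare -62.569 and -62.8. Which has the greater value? -62.569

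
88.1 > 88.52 False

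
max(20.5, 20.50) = 20.50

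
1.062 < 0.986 False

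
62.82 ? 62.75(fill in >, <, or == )>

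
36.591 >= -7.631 True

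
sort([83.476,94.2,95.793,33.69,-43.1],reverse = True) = [95.793,94.2,83.476,33.69,-43.1]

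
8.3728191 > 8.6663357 False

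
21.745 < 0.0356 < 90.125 False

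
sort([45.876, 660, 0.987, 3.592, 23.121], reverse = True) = [660, 45.876, 23.121, 3.592, 0.987]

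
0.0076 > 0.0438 False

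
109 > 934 False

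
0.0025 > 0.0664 False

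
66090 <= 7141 False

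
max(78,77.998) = 78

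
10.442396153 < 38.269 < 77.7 True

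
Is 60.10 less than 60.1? No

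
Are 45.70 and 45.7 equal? Yes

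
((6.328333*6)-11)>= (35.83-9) True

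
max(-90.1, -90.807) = -90.1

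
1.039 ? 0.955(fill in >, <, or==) >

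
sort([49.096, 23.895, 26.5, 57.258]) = [23.895, 26.5, 49.096, 57.258]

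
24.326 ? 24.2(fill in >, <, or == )>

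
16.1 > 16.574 False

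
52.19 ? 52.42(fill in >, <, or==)<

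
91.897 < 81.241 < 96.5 False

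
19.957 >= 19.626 True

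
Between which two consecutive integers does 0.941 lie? 0 and 1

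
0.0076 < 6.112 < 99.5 True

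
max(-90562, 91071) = 91071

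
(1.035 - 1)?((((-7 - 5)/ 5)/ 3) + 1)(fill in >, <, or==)<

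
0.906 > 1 False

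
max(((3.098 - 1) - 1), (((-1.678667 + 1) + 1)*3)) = 1.098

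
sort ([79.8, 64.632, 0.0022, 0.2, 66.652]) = [0.0022, 0.2, 64.632, 66.652, 79.8]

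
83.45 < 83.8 True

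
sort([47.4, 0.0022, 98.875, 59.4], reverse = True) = [98.875, 59.4, 47.4, 0.0022]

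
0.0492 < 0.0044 False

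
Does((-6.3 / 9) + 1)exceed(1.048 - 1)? Yes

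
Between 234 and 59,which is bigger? 234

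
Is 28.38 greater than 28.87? No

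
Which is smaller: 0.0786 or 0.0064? 0.0064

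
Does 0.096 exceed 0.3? No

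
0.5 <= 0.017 False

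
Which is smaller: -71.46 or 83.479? -71.46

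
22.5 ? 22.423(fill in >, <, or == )>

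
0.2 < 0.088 False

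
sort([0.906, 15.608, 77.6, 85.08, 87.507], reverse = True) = [87.507, 85.08, 77.6, 15.608, 0.906]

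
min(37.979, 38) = 37.979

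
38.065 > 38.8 False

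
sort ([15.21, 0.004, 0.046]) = [0.004, 0.046, 15.21]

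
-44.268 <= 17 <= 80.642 True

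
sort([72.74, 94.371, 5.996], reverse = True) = [94.371, 72.74, 5.996]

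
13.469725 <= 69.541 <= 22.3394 False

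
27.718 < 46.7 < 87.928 True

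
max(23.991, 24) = 24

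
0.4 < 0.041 False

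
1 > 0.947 True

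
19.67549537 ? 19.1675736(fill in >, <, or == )>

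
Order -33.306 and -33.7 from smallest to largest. -33.7, -33.306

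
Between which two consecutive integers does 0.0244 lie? 0 and 1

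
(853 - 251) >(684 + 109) False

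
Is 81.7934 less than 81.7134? No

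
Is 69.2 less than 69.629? Yes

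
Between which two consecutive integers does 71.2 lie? 71 and 72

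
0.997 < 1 True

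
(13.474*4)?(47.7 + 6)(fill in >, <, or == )>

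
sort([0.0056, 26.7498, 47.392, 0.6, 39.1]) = [0.0056, 0.6, 26.7498, 39.1, 47.392]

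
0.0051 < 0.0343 True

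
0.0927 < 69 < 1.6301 False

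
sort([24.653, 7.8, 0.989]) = [0.989, 7.8, 24.653]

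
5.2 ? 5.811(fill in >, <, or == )<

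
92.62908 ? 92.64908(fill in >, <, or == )<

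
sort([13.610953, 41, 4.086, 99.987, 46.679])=[4.086, 13.610953, 41, 46.679, 99.987]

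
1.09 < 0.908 False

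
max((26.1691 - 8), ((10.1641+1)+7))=18.1691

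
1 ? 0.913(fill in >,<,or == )>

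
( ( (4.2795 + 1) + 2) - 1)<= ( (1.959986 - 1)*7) True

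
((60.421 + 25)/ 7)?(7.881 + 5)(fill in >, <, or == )<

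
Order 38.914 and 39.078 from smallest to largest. 38.914,39.078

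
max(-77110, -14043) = -14043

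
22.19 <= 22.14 False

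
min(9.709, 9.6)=9.6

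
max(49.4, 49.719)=49.719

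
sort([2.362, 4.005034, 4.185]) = [2.362, 4.005034, 4.185]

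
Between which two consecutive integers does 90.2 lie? 90 and 91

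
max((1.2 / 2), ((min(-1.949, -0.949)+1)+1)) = 0.6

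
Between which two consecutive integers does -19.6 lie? -20 and -19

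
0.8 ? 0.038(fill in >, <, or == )>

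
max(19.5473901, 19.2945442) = 19.5473901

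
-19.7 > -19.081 False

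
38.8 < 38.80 False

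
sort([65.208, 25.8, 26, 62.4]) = [25.8, 26, 62.4, 65.208]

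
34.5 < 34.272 False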